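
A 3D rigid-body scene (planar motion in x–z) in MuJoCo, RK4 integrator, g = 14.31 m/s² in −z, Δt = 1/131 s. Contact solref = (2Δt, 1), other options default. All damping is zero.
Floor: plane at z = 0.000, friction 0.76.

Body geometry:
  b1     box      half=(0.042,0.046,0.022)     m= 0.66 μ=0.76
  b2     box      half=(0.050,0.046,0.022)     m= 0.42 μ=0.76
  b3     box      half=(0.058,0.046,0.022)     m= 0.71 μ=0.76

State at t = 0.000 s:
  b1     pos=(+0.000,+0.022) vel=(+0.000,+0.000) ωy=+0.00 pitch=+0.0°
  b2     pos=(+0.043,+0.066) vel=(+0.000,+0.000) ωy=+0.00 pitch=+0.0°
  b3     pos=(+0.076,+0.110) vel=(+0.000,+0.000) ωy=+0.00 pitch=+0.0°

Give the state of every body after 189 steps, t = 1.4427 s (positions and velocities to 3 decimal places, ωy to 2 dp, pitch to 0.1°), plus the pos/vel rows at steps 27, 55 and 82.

State at t = 1.4427 s:
  b1     pos=(+0.000,+0.022) vel=(+0.000,+0.000) ωy=+0.00 pitch=+0.0°
  b2     pos=(+0.089,+0.050) vel=(+0.000,+0.000) ωy=+0.00 pitch=+90.0°
  b3     pos=(+0.243,+0.022) vel=(+0.000,+0.000) ωy=+0.00 pitch=+180.0°

Key-timestep trajectory:
   step    t(s)  b1.x    b1.z    b1.vx   b1.vz   b2.x    b2.z    b2.vx   b2.vz   b3.x    b3.z    b3.vx   b3.vz 
     27  0.2061   +0.000  +0.022  +0.000  +0.000   +0.074  +0.053  +0.191  +0.009   +0.130  +0.060  +0.180  +0.122
     55  0.4198   +0.000  +0.022  +0.000  +0.000   +0.088  +0.050  +0.072  -0.022   +0.176  +0.062  +0.118  +0.011
     82  0.6260   +0.000  +0.022  +0.000  +0.000   +0.089  +0.050  +0.000  +0.000   +0.209  +0.055  +0.353  -0.166


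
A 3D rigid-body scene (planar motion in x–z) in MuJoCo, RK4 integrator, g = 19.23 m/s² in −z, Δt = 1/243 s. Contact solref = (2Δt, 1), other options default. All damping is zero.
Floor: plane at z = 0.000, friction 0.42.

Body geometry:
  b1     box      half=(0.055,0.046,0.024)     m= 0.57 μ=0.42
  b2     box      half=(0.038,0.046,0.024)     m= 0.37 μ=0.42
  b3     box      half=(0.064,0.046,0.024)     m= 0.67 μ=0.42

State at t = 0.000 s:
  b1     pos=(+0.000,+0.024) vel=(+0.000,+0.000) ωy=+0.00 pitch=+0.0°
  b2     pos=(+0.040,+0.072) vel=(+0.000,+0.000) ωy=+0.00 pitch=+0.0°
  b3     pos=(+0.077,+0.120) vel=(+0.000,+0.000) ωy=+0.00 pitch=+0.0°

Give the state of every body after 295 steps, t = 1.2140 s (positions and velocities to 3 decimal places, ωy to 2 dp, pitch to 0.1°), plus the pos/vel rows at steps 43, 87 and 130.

State at t = 1.2140 s:
  b1     pos=(+0.000,+0.024) vel=(+0.000,+0.000) ωy=+0.00 pitch=+0.0°
  b2     pos=(+0.096,+0.038) vel=(+0.000,+0.000) ωy=+0.00 pitch=+90.0°
  b3     pos=(+0.264,+0.024) vel=(+0.000,+0.000) ωy=+0.00 pitch=+180.0°

Key-timestep trajectory:
   step    t(s)  b1.x    b1.z    b1.vx   b1.vz   b2.x    b2.z    b2.vx   b2.vz   b3.x    b3.z    b3.vx   b3.vz 
     43  0.1770   +0.000  +0.024  +0.000  +0.000   +0.063  +0.074  +0.363  -0.194   +0.125  +0.079  +0.530  -0.950
     87  0.3580   +0.000  +0.024  +0.000  +0.000   +0.095  +0.038  -0.117  +0.062   +0.184  +0.067  +0.218  +0.046
    130  0.5350   +0.000  +0.024  +0.000  +0.000   +0.096  +0.038  +0.000  +0.000   +0.215  +0.066  +0.294  -0.084


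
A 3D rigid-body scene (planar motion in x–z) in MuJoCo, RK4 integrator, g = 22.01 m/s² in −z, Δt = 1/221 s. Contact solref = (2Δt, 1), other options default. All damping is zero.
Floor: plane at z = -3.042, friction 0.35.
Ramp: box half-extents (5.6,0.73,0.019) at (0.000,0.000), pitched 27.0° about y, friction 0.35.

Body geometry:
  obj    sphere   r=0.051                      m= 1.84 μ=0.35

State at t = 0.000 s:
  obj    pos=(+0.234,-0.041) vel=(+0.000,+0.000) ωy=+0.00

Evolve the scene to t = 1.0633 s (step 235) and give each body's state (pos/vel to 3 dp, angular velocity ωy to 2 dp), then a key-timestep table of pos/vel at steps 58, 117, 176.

State at t = 1.0633 s:
  obj    pos=(+3.830,-1.873) vel=(+6.762,-3.445) ωy=+148.80

Key-timestep trajectory:
   step    t(s)  obj.x    obj.z    obj.vx   obj.vz 
     58  0.2624   +0.453  -0.152  +1.669  -0.850
    117  0.5294   +1.125  -0.495  +3.367  -1.715
    176  0.7964   +2.251  -1.068  +5.064  -2.580


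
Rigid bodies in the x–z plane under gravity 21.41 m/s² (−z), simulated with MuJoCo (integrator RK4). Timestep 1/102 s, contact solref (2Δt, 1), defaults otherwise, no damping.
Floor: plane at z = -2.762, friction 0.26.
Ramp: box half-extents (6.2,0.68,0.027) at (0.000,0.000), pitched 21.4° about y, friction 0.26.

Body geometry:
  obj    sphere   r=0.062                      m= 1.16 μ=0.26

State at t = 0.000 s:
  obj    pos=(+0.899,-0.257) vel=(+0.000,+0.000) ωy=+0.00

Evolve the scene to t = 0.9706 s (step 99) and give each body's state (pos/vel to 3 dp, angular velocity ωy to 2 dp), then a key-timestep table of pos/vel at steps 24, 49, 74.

State at t = 0.9706 s:
  obj    pos=(+3.346,-1.216) vel=(+5.042,-1.976) ωy=+87.33

Key-timestep trajectory:
   step    t(s)  obj.x    obj.z    obj.vx   obj.vz 
     24  0.2353   +1.043  -0.313  +1.223  -0.479
     49  0.4804   +1.499  -0.492  +2.496  -0.978
     74  0.7255   +2.267  -0.793  +3.769  -1.477


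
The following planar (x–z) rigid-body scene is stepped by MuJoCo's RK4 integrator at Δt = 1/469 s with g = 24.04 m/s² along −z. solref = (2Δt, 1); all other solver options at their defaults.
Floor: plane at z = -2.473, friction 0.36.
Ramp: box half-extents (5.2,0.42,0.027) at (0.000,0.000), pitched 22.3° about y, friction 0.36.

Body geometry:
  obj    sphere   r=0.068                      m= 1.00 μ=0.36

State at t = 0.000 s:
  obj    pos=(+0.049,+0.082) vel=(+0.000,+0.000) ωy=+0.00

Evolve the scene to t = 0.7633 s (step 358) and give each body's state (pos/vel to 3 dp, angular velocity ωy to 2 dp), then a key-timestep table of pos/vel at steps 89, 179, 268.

State at t = 0.7633 s:
  obj    pos=(+1.806,-0.638) vel=(+4.602,-1.887) ωy=+73.14

Key-timestep trajectory:
   step    t(s)  obj.x    obj.z    obj.vx   obj.vz 
     89  0.1898   +0.158  +0.038  +1.144  -0.469
    179  0.3817   +0.488  -0.098  +2.301  -0.944
    268  0.5714   +1.033  -0.321  +3.445  -1.413


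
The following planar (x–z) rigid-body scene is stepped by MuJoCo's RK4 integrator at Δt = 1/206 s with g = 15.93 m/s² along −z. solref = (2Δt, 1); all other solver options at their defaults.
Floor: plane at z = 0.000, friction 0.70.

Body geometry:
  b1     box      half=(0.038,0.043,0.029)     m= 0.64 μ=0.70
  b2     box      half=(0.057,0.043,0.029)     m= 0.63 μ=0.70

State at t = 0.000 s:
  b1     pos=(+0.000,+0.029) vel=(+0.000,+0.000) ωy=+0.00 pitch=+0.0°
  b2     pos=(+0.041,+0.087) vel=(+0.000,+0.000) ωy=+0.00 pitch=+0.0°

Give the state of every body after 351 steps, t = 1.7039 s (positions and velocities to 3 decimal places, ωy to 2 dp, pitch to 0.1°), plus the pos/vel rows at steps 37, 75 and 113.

State at t = 1.7039 s:
  b1     pos=(+0.000,+0.029) vel=(+0.000,+0.000) ωy=+0.00 pitch=+0.0°
  b2     pos=(+0.182,+0.029) vel=(+0.000,+0.000) ωy=+0.00 pitch=+180.0°

Key-timestep trajectory:
   step    t(s)  b1.x    b1.z    b1.vx   b1.vz   b2.x    b2.z    b2.vx   b2.vz 
     37  0.1796   +0.000  +0.029  +0.000  +0.000   +0.057  +0.080  +0.227  -0.177
     75  0.3641   +0.000  +0.029  +0.000  +0.000   +0.114  +0.063  +0.153  +0.022
    113  0.5485   +0.000  +0.029  +0.000  +0.000   +0.142  +0.061  +0.285  -0.089


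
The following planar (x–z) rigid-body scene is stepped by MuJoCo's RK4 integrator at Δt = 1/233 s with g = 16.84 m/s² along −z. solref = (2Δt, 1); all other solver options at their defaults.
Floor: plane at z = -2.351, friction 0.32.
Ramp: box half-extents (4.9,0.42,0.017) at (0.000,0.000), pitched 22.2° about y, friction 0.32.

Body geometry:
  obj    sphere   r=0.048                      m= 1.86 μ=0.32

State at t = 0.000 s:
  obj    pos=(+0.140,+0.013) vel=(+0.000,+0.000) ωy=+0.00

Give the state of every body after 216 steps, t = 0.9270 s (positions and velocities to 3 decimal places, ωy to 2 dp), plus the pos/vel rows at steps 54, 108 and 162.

State at t = 0.9270 s:
  obj    pos=(+1.948,-0.725) vel=(+3.901,-1.592) ωy=+87.77

Key-timestep trajectory:
   step    t(s)  obj.x    obj.z    obj.vx   obj.vz 
     54  0.2318   +0.253  -0.033  +0.975  -0.398
    108  0.4635   +0.592  -0.171  +1.951  -0.796
    162  0.6953   +1.157  -0.402  +2.926  -1.194


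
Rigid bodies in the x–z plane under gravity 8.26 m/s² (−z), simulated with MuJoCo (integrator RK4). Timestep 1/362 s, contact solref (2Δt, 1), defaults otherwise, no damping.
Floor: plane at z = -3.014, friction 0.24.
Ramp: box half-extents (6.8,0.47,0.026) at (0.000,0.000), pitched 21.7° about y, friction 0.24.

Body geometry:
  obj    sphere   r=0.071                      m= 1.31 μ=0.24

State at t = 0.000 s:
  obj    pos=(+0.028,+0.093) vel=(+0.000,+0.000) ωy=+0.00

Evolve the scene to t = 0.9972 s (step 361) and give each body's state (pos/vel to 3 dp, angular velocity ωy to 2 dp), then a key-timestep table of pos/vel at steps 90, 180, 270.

State at t = 0.9972 s:
  obj    pos=(+1.036,-0.308) vel=(+2.021,-0.804) ωy=+30.64

Key-timestep trajectory:
   step    t(s)  obj.x    obj.z    obj.vx   obj.vz 
     90  0.2486   +0.091  +0.068  +0.504  -0.201
    180  0.4972   +0.279  -0.007  +1.008  -0.401
    270  0.7459   +0.592  -0.131  +1.512  -0.602


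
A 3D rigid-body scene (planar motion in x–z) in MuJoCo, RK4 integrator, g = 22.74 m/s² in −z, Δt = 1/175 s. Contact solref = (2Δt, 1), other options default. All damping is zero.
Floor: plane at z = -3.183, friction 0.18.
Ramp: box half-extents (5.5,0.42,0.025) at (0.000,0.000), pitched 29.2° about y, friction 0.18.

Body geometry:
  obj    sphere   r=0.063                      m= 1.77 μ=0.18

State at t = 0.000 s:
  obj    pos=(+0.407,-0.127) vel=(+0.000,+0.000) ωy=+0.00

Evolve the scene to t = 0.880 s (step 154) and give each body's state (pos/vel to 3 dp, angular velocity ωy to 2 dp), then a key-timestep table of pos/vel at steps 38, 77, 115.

State at t = 0.880 s:
  obj    pos=(+3.086,-1.624) vel=(+6.088,-3.402) ωy=+110.64

Key-timestep trajectory:
   step    t(s)  obj.x    obj.z    obj.vx   obj.vz 
     38  0.2171   +0.570  -0.218  +1.503  -0.840
     77  0.4400   +1.077  -0.501  +3.044  -1.701
    115  0.6571   +1.901  -0.962  +4.546  -2.541


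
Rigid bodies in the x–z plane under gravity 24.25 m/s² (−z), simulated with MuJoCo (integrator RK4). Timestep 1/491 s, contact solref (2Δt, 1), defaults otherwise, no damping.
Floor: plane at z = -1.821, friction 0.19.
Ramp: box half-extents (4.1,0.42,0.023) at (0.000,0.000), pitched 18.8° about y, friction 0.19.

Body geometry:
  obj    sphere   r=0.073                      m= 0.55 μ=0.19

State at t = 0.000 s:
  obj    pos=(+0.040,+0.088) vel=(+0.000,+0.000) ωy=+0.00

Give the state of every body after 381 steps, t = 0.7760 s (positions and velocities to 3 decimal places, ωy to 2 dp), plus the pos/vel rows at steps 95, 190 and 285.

State at t = 0.7760 s:
  obj    pos=(+1.631,-0.454) vel=(+4.101,-1.396) ωy=+59.33

Key-timestep trajectory:
   step    t(s)  obj.x    obj.z    obj.vx   obj.vz 
     95  0.1935   +0.139  +0.054  +1.023  -0.348
    190  0.3870   +0.436  -0.047  +2.045  -0.696
    285  0.5804   +0.930  -0.215  +3.067  -1.044


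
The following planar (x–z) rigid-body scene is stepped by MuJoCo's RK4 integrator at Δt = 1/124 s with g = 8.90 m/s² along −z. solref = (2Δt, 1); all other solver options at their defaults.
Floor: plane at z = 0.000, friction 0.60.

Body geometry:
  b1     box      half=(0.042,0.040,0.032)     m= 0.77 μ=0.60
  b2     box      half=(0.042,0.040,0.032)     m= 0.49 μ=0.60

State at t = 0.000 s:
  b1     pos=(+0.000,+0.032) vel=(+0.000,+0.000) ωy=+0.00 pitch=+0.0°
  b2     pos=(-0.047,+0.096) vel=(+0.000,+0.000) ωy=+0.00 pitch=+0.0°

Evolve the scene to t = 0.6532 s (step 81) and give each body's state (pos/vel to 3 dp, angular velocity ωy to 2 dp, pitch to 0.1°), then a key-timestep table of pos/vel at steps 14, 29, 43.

State at t = 0.6532 s:
  b1     pos=(+0.000,+0.032) vel=(+0.000,+0.000) ωy=+0.00 pitch=+0.0°
  b2     pos=(-0.088,+0.042) vel=(+0.000,+0.000) ωy=+0.00 pitch=-90.0°

Key-timestep trajectory:
   step    t(s)  b1.x    b1.z    b1.vx   b1.vz   b2.x    b2.z    b2.vx   b2.vz 
     14  0.1129   +0.000  +0.032  +0.000  +0.000   -0.052  +0.095  -0.104  -0.032
     29  0.2339   +0.000  +0.032  +0.000  +0.000   -0.074  +0.073  -0.227  -0.518
     43  0.3468   +0.000  +0.032  +0.000  +0.000   -0.091  +0.043  +0.052  +0.003


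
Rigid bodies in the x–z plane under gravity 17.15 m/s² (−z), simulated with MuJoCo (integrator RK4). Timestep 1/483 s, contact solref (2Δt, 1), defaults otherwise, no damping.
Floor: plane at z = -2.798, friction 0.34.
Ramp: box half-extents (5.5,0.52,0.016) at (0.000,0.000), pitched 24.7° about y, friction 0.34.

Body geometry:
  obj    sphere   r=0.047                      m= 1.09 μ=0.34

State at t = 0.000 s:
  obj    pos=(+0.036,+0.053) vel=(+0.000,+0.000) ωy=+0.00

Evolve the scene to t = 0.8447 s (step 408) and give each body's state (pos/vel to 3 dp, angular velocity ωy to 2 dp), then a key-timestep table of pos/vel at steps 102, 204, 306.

State at t = 0.8447 s:
  obj    pos=(+1.695,-0.710) vel=(+3.928,-1.807) ωy=+91.99

Key-timestep trajectory:
   step    t(s)  obj.x    obj.z    obj.vx   obj.vz 
    102  0.2112   +0.140  +0.005  +0.982  -0.452
    204  0.4224   +0.451  -0.138  +1.964  -0.903
    306  0.6335   +0.969  -0.376  +2.946  -1.355


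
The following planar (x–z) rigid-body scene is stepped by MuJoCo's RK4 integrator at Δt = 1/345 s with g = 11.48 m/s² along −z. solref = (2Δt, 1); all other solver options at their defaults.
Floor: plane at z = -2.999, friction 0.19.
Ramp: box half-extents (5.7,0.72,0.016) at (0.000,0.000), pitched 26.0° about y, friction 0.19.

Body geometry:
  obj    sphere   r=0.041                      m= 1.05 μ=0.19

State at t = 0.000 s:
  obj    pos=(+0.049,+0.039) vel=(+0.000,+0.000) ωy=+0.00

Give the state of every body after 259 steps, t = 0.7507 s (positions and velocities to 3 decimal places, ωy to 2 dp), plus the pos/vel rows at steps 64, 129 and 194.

State at t = 0.7507 s:
  obj    pos=(+0.960,-0.405) vel=(+2.426,-1.183) ωy=+65.80

Key-timestep trajectory:
   step    t(s)  obj.x    obj.z    obj.vx   obj.vz 
     64  0.1855   +0.105  +0.012  +0.599  -0.292
    129  0.3739   +0.275  -0.071  +1.208  -0.589
    194  0.5623   +0.560  -0.210  +1.817  -0.886


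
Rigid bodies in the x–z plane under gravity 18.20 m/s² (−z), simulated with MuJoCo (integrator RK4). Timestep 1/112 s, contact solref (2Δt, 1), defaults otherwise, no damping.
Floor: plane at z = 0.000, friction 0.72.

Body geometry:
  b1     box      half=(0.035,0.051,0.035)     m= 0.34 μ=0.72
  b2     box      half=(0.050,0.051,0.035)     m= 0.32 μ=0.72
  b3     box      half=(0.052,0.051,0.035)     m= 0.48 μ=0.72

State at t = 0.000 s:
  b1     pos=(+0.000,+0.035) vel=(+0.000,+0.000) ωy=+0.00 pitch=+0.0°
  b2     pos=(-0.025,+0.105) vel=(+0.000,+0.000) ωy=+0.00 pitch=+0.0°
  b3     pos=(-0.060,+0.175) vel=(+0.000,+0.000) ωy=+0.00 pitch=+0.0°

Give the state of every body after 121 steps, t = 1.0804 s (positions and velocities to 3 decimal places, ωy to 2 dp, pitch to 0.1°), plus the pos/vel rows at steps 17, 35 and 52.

State at t = 1.0804 s:
  b1     pos=(+0.000,+0.035) vel=(+0.000,+0.000) ωy=+0.00 pitch=+0.0°
  b2     pos=(-0.076,+0.050) vel=(+0.000,+0.000) ωy=+0.00 pitch=-90.0°
  b3     pos=(-0.177,+0.052) vel=(+0.000,+0.000) ωy=+0.00 pitch=-90.0°

Key-timestep trajectory:
   step    t(s)  b1.x    b1.z    b1.vx   b1.vz   b2.x    b2.z    b2.vx   b2.vz   b3.x    b3.z    b3.vx   b3.vz 
     17  0.1518   +0.000  +0.035  +0.004  +0.000   -0.038  +0.106  -0.217  -0.011   -0.096  +0.158  -0.553  -0.351
     35  0.3125   +0.000  +0.035  +0.000  +0.000   -0.079  +0.046  +0.080  +0.112   -0.188  +0.055  -0.152  +0.189
     52  0.4643   +0.000  +0.035  +0.000  +0.000   -0.076  +0.050  +0.000  +0.000   -0.173  +0.052  -0.019  +0.057


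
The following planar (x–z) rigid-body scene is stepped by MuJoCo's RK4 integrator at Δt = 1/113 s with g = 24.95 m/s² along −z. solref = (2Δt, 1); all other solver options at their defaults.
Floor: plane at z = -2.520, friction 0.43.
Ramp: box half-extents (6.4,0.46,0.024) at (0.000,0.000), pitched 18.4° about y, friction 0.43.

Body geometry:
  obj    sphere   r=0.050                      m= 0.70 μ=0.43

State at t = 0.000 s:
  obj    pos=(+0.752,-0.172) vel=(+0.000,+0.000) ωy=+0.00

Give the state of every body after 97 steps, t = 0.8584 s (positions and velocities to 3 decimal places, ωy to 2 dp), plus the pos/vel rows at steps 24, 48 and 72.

State at t = 0.8584 s:
  obj    pos=(+2.718,-0.826) vel=(+4.580,-1.523) ωy=+96.57

Key-timestep trajectory:
   step    t(s)  obj.x    obj.z    obj.vx   obj.vz 
     24  0.2124   +0.872  -0.212  +1.133  -0.377
     48  0.4248   +1.233  -0.332  +2.266  -0.754
     72  0.6372   +1.835  -0.533  +3.399  -1.131


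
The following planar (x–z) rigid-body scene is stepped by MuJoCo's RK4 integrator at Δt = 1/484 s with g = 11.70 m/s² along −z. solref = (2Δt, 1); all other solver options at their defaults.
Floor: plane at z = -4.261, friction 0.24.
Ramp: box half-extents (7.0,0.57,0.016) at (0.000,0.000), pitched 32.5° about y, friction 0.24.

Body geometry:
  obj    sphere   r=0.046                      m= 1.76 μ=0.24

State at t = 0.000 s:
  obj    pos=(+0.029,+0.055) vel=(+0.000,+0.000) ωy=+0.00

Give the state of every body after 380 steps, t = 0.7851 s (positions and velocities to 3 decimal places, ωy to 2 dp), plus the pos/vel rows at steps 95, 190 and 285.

State at t = 0.7851 s:
  obj    pos=(+1.196,-0.689) vel=(+2.973,-1.894) ωy=+76.63

Key-timestep trajectory:
   step    t(s)  obj.x    obj.z    obj.vx   obj.vz 
     95  0.1963   +0.102  +0.009  +0.743  -0.474
    190  0.3926   +0.321  -0.131  +1.487  -0.947
    285  0.5888   +0.686  -0.363  +2.230  -1.421


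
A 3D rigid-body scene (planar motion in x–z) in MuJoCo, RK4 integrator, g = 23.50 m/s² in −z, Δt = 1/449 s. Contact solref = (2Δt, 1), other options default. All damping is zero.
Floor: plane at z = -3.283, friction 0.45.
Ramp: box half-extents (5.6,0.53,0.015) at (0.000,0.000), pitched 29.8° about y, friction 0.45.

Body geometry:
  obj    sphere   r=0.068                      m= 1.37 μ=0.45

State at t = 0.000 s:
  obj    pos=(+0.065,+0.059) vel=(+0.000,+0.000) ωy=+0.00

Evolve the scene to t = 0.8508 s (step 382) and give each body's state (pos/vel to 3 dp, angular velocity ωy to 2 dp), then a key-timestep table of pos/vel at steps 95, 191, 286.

State at t = 0.8508 s:
  obj    pos=(+2.685,-1.442) vel=(+6.159,-3.527) ωy=+104.36

Key-timestep trajectory:
   step    t(s)  obj.x    obj.z    obj.vx   obj.vz 
     95  0.2116   +0.227  -0.034  +1.532  -0.877
    191  0.4254   +0.720  -0.317  +3.079  -1.764
    286  0.6370   +1.533  -0.783  +4.611  -2.641


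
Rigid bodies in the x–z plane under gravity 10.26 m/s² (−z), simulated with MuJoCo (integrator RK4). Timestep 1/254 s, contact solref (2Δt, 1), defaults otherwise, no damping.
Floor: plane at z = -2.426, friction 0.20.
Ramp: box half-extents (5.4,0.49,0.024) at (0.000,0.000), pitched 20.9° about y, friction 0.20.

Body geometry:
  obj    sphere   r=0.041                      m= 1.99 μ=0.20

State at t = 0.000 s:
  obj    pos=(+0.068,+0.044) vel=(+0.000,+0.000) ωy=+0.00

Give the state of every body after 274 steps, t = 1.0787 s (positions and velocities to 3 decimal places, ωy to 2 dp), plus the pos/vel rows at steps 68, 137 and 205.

State at t = 1.0787 s:
  obj    pos=(+1.489,-0.499) vel=(+2.635,-1.006) ωy=+68.78

Key-timestep trajectory:
   step    t(s)  obj.x    obj.z    obj.vx   obj.vz 
     68  0.2677   +0.155  +0.010  +0.654  -0.250
    137  0.5394   +0.423  -0.092  +1.317  -0.503
    205  0.8071   +0.863  -0.260  +1.971  -0.753


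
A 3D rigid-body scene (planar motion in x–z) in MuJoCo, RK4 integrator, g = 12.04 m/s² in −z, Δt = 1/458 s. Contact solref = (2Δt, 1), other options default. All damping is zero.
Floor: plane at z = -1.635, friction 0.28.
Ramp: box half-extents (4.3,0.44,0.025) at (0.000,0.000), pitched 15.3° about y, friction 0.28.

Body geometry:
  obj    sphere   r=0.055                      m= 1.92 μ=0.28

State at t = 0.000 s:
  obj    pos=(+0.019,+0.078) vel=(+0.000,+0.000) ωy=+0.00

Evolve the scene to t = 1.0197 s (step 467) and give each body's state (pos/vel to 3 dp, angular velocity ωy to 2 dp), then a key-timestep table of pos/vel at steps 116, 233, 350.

State at t = 1.0197 s:
  obj    pos=(+1.157,-0.234) vel=(+2.232,-0.611) ωy=+42.07

Key-timestep trajectory:
   step    t(s)  obj.x    obj.z    obj.vx   obj.vz 
    116  0.2533   +0.089  +0.059  +0.554  -0.152
    233  0.5087   +0.302  +0.000  +1.114  -0.305
    350  0.7642   +0.658  -0.097  +1.673  -0.458


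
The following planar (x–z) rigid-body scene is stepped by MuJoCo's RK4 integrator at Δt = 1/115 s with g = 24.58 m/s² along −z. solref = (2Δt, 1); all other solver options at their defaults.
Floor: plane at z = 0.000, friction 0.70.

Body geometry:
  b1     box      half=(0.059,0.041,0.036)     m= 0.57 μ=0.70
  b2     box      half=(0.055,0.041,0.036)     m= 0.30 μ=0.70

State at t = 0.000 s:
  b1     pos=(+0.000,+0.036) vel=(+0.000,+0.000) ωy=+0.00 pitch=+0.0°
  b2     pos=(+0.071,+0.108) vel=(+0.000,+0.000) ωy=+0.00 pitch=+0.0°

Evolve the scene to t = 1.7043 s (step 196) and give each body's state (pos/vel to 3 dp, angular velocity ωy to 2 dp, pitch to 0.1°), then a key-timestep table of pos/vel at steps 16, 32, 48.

State at t = 1.7043 s:
  b1     pos=(+0.000,+0.036) vel=(+0.000,+0.000) ωy=+0.00 pitch=+0.0°
  b2     pos=(+0.123,+0.055) vel=(+0.000,+0.000) ωy=+0.00 pitch=+90.0°

Key-timestep trajectory:
   step    t(s)  b1.x    b1.z    b1.vx   b1.vz   b2.x    b2.z    b2.vx   b2.vz 
     16  0.1391   +0.000  +0.036  +0.000  +0.001   +0.106  +0.061  +0.609  -0.567
     32  0.2783   +0.000  +0.036  +0.000  +0.000   +0.146  +0.064  -0.053  -0.011
     48  0.4174   +0.000  +0.036  +0.000  +0.000   +0.119  +0.057  +0.124  -0.027


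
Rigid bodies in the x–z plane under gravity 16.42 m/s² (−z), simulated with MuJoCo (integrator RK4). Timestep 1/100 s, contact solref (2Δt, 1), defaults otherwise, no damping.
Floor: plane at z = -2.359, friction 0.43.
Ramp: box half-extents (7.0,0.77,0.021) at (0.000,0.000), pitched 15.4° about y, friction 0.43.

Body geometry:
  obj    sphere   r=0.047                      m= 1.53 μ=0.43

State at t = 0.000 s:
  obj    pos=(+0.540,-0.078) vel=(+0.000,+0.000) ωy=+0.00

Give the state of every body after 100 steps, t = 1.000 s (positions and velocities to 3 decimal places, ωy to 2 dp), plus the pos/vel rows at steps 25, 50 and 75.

State at t = 1.000 s:
  obj    pos=(+2.041,-0.492) vel=(+3.002,-0.827) ωy=+66.26

Key-timestep trajectory:
   step    t(s)  obj.x    obj.z    obj.vx   obj.vz 
     25  0.2500   +0.634  -0.104  +0.750  -0.207
     50  0.5000   +0.915  -0.182  +1.501  -0.413
     75  0.7500   +1.384  -0.311  +2.251  -0.620


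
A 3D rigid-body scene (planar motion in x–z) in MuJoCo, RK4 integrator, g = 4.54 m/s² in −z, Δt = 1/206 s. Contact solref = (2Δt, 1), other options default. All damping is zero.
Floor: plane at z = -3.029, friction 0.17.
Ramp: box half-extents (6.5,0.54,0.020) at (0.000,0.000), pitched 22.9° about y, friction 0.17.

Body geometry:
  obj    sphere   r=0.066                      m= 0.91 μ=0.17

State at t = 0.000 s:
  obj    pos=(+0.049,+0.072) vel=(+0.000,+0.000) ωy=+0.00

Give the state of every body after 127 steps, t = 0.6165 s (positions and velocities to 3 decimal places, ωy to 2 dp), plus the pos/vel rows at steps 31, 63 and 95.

State at t = 0.6165 s:
  obj    pos=(+0.270,-0.021) vel=(+0.717,-0.303) ωy=+11.78

Key-timestep trajectory:
   step    t(s)  obj.x    obj.z    obj.vx   obj.vz 
     31  0.1505   +0.062  +0.067  +0.175  -0.074
     63  0.3058   +0.104  +0.050  +0.356  -0.150
     95  0.4612   +0.173  +0.020  +0.536  -0.226


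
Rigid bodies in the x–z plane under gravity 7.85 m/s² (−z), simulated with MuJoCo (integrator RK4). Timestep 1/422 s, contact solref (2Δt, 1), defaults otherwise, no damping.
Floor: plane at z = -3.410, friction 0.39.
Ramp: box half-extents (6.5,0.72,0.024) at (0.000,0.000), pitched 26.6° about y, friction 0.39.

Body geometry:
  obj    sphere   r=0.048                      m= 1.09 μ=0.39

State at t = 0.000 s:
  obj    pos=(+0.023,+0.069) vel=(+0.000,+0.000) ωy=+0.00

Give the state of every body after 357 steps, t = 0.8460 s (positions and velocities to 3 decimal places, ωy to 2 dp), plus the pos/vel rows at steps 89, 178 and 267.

State at t = 0.8460 s:
  obj    pos=(+0.826,-0.333) vel=(+1.899,-0.951) ωy=+44.24

Key-timestep trajectory:
   step    t(s)  obj.x    obj.z    obj.vx   obj.vz 
     89  0.2109   +0.073  +0.044  +0.474  -0.237
    178  0.4218   +0.223  -0.031  +0.947  -0.474
    267  0.6327   +0.472  -0.156  +1.420  -0.711


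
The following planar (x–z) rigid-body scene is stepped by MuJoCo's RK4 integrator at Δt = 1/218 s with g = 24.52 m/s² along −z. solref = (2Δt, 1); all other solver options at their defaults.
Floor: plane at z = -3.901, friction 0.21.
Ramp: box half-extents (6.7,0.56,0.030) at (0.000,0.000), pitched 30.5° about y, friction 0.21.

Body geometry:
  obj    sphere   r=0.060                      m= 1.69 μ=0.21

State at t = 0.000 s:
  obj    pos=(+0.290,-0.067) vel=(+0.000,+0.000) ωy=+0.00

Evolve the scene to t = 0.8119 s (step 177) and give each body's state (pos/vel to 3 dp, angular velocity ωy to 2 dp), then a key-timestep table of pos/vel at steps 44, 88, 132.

State at t = 0.8119 s:
  obj    pos=(+2.815,-1.554) vel=(+6.219,-3.663) ωy=+120.25

Key-timestep trajectory:
   step    t(s)  obj.x    obj.z    obj.vx   obj.vz 
     44  0.2018   +0.446  -0.158  +1.546  -0.911
     88  0.4037   +0.915  -0.434  +3.092  -1.822
    132  0.6055   +1.695  -0.894  +4.638  -2.732


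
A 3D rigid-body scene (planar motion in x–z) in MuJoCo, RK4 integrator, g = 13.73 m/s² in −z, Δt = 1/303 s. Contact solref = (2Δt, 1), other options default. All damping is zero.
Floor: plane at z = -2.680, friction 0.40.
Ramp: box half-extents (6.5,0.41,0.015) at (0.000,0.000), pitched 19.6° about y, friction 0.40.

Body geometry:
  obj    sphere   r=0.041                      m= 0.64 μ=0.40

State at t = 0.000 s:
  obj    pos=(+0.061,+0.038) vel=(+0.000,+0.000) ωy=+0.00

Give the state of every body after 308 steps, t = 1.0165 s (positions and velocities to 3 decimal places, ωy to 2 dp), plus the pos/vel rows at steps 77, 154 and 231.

State at t = 1.0165 s:
  obj    pos=(+1.662,-0.532) vel=(+3.150,-1.122) ωy=+81.56

Key-timestep trajectory:
   step    t(s)  obj.x    obj.z    obj.vx   obj.vz 
     77  0.2541   +0.161  +0.002  +0.788  -0.280
    154  0.5083   +0.461  -0.105  +1.575  -0.561
    231  0.7624   +0.962  -0.283  +2.363  -0.841


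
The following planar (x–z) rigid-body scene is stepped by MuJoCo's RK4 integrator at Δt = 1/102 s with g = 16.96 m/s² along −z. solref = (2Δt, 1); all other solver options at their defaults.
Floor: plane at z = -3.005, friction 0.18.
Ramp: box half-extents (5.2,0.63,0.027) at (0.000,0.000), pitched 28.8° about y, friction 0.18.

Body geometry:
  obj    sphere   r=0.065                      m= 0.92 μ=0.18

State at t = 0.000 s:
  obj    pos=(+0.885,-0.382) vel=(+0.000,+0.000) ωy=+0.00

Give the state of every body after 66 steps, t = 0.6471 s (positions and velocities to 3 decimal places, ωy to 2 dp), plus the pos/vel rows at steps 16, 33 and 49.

State at t = 0.6471 s:
  obj    pos=(+1.956,-0.971) vel=(+3.310,-1.820) ωy=+58.04

Key-timestep trajectory:
   step    t(s)  obj.x    obj.z    obj.vx   obj.vz 
     16  0.1569   +0.948  -0.416  +0.803  -0.441
     33  0.3235   +1.153  -0.529  +1.656  -0.910
     49  0.4804   +1.476  -0.706  +2.458  -1.351


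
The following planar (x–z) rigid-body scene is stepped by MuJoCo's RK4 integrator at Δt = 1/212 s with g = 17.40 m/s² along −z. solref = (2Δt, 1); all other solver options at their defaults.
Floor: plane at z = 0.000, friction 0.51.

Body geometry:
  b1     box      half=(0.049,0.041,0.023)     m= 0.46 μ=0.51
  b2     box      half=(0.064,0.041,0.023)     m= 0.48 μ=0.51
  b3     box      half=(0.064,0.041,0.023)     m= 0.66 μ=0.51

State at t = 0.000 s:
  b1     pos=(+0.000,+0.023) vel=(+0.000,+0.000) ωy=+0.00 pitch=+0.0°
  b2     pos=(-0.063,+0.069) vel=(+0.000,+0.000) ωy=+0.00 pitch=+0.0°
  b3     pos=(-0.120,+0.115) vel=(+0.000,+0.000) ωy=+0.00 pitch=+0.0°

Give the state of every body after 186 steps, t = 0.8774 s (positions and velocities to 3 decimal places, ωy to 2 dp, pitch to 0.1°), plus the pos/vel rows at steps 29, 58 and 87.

State at t = 0.8774 s:
  b1     pos=(+0.001,+0.023) vel=(+0.001,+0.000) ωy=+0.00 pitch=+0.0°
  b2     pos=(-0.071,+0.057) vel=(+0.000,+0.000) ωy=+0.01 pitch=-37.1°
  b3     pos=(-0.148,+0.057) vel=(-0.001,+0.000) ωy=+0.01 pitch=-37.1°

Key-timestep trajectory:
   step    t(s)  b1.x    b1.z    b1.vx   b1.vz   b2.x    b2.z    b2.vx   b2.vz   b3.x    b3.z    b3.vx   b3.vz 
     29  0.1368   +0.000  +0.023  +0.000  +0.000   -0.081  +0.061  -0.109  +0.078   -0.151  +0.063  -0.178  +0.125
     58  0.2736   +0.001  +0.023  +0.001  +0.003   -0.072  +0.057  -0.004  +0.029   -0.143  +0.060  +0.265  -0.096
     87  0.4104   +0.001  +0.023  +0.000  +0.000   -0.072  +0.057  +0.000  +0.000   -0.146  +0.058  -0.033  -0.007


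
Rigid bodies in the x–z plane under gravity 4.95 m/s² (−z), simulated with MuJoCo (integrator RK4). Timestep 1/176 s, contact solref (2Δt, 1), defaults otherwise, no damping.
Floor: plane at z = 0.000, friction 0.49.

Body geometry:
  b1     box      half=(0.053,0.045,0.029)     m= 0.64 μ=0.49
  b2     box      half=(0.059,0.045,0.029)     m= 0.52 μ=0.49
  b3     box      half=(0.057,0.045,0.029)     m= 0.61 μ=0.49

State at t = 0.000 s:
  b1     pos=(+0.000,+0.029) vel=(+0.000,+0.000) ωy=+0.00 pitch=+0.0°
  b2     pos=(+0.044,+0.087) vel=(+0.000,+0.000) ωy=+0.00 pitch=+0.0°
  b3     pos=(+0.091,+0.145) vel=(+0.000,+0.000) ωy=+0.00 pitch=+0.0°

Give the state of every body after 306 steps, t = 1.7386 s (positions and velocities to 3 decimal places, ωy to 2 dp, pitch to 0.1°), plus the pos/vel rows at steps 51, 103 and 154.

State at t = 1.7386 s:
  b1     pos=(+0.000,+0.029) vel=(+0.000,+0.000) ωy=+0.00 pitch=+0.0°
  b2     pos=(+0.171,+0.058) vel=(+0.000,+0.000) ωy=+0.00 pitch=+145.0°
  b3     pos=(+0.279,+0.029) vel=(+0.000,+0.000) ωy=+0.00 pitch=+180.0°

Key-timestep trajectory:
   step    t(s)  b1.x    b1.z    b1.vx   b1.vz   b2.x    b2.z    b2.vx   b2.vz   b3.x    b3.z    b3.vx   b3.vz 
     51  0.2898   +0.000  +0.029  +0.000  +0.000   +0.064  +0.086  +0.164  -0.077   +0.138  +0.102  +0.286  -0.499
    103  0.5852   +0.000  +0.029  +0.000  +0.000   +0.128  +0.066  +0.147  +0.012   +0.205  +0.062  +0.108  +0.026
    154  0.8750   +0.000  +0.029  +0.000  +0.000   +0.155  +0.062  +0.085  -0.037   +0.235  +0.062  +0.170  -0.040


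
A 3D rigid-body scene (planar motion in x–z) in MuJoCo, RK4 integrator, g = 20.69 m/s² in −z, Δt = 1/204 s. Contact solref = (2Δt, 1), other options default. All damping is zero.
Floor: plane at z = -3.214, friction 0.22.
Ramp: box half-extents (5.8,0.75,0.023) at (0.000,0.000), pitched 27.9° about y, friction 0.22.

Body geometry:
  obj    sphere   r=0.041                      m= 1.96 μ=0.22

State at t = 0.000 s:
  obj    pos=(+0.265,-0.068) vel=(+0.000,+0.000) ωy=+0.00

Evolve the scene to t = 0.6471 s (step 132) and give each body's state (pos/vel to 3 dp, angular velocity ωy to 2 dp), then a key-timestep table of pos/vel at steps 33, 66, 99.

State at t = 0.6471 s:
  obj    pos=(+1.545,-0.745) vel=(+3.955,-2.094) ωy=+109.10

Key-timestep trajectory:
   step    t(s)  obj.x    obj.z    obj.vx   obj.vz 
     33  0.1618   +0.345  -0.110  +0.989  -0.524
     66  0.3235   +0.585  -0.237  +1.978  -1.047
     99  0.4853   +0.985  -0.449  +2.966  -1.571


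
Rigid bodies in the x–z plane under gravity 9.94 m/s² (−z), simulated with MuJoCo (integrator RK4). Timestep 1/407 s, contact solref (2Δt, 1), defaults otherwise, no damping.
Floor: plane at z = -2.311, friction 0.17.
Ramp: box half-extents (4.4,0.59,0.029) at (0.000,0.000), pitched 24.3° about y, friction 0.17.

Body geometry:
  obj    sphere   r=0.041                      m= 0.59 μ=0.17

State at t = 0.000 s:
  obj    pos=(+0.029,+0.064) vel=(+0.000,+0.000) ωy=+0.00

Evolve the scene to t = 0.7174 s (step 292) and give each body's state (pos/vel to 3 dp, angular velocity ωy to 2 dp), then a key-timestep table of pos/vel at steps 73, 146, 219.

State at t = 0.7174 s:
  obj    pos=(+0.714,-0.246) vel=(+1.911,-0.863) ωy=+51.12

Key-timestep trajectory:
   step    t(s)  obj.x    obj.z    obj.vx   obj.vz 
     73  0.1794   +0.072  +0.044  +0.478  -0.216
    146  0.3587   +0.200  -0.014  +0.955  -0.431
    219  0.5381   +0.415  -0.110  +1.433  -0.647


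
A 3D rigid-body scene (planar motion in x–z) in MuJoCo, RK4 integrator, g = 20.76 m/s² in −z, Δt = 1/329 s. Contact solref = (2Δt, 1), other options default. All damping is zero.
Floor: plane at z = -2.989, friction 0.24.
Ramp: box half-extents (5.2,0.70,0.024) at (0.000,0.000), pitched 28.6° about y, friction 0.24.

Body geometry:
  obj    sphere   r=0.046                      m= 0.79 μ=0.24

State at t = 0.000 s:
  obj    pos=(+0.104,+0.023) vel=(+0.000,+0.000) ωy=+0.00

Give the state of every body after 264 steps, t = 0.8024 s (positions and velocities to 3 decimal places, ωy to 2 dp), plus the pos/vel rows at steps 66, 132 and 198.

State at t = 0.8024 s:
  obj    pos=(+2.111,-1.071) vel=(+5.001,-2.727) ωy=+123.80

Key-timestep trajectory:
   step    t(s)  obj.x    obj.z    obj.vx   obj.vz 
     66  0.2006   +0.229  -0.045  +1.251  -0.682
    132  0.4012   +0.606  -0.251  +2.501  -1.363
    198  0.6018   +1.233  -0.592  +3.751  -2.045


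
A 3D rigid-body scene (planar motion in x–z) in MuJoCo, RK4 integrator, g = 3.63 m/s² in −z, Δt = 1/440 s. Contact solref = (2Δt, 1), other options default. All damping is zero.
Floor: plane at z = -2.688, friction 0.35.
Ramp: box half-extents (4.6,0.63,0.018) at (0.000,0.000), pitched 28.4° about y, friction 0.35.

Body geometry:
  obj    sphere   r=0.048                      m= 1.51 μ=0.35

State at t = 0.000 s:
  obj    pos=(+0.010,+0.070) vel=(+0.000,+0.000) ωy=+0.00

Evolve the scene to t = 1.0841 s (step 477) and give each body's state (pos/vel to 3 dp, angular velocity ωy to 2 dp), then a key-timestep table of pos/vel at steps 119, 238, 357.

State at t = 1.0841 s:
  obj    pos=(+0.647,-0.275) vel=(+1.176,-0.636) ωy=+27.85

Key-timestep trajectory:
   step    t(s)  obj.x    obj.z    obj.vx   obj.vz 
    119  0.2705   +0.050  +0.048  +0.293  -0.159
    238  0.5409   +0.169  -0.016  +0.587  -0.317
    357  0.8114   +0.367  -0.123  +0.880  -0.476


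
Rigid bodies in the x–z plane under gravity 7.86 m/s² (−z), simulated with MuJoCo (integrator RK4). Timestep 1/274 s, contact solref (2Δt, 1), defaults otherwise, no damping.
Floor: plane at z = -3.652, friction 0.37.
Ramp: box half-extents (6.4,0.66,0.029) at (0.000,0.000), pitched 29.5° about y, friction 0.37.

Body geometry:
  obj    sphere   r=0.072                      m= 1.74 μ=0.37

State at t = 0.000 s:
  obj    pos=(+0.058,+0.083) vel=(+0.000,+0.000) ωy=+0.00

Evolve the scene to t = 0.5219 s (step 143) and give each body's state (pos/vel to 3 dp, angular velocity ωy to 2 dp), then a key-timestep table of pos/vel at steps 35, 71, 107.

State at t = 0.5219 s:
  obj    pos=(+0.386,-0.102) vel=(+1.256,-0.711) ωy=+20.03

Key-timestep trajectory:
   step    t(s)  obj.x    obj.z    obj.vx   obj.vz 
     35  0.1277   +0.078  +0.072  +0.307  -0.174
     71  0.2591   +0.139  +0.037  +0.624  -0.353
    107  0.3905   +0.242  -0.021  +0.940  -0.532


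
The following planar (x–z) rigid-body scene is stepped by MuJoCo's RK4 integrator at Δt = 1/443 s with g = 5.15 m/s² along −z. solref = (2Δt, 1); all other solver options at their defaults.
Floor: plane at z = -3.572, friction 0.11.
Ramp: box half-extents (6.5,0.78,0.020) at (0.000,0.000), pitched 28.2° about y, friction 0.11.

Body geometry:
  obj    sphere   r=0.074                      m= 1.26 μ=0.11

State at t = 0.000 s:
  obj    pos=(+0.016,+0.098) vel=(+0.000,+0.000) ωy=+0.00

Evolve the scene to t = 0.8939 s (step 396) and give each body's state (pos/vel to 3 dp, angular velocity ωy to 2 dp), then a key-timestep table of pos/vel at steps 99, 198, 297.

State at t = 0.8939 s:
  obj    pos=(+0.697,-0.267) vel=(+1.518,-0.833) ωy=+15.01

Key-timestep trajectory:
   step    t(s)  obj.x    obj.z    obj.vx   obj.vz 
     99  0.2235   +0.059  +0.075  +0.381  -0.205
    198  0.4470   +0.186  +0.007  +0.760  -0.414
    297  0.6704   +0.399  -0.107  +1.143  -0.612


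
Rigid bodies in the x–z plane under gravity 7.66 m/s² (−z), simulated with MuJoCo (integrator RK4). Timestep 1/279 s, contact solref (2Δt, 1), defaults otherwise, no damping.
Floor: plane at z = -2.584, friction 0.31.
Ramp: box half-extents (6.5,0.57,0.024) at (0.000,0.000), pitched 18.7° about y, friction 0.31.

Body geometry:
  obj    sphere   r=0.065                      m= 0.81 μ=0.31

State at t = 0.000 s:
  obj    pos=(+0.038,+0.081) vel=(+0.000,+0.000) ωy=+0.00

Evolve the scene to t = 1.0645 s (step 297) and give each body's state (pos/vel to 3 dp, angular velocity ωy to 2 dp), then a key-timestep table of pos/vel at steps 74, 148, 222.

State at t = 1.0645 s:
  obj    pos=(+0.980,-0.238) vel=(+1.769,-0.599) ωy=+28.73

Key-timestep trajectory:
   step    t(s)  obj.x    obj.z    obj.vx   obj.vz 
     74  0.2652   +0.096  +0.061  +0.441  -0.149
    148  0.5305   +0.272  +0.002  +0.881  -0.298
    222  0.7957   +0.564  -0.097  +1.322  -0.448


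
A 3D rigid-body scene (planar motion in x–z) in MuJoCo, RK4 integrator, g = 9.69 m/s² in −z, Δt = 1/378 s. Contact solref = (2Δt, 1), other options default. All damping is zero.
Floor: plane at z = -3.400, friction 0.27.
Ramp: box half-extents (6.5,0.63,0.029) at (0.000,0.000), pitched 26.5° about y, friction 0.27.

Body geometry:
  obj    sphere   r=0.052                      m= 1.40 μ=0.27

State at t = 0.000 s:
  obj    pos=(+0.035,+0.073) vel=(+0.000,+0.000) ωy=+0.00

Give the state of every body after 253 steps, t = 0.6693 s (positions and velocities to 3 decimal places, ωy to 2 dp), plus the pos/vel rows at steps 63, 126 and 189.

State at t = 0.6693 s:
  obj    pos=(+0.654,-0.236) vel=(+1.850,-0.922) ωy=+39.75

Key-timestep trajectory:
   step    t(s)  obj.x    obj.z    obj.vx   obj.vz 
     63  0.1667   +0.073  +0.054  +0.461  -0.230
    126  0.3333   +0.189  -0.004  +0.921  -0.459
    189  0.5000   +0.381  -0.099  +1.382  -0.689


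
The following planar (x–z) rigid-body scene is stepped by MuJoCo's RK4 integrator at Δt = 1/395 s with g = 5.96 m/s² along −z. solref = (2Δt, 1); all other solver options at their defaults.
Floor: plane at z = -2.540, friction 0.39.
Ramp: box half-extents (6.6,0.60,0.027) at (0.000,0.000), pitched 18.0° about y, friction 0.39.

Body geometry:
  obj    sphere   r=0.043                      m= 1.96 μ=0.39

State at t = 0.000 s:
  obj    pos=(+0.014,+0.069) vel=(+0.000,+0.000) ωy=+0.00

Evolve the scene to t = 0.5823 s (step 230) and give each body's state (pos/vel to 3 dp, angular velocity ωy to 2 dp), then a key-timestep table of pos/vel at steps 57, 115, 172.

State at t = 0.5823 s:
  obj    pos=(+0.226,+0.000) vel=(+0.729,-0.237) ωy=+17.81

Key-timestep trajectory:
   step    t(s)  obj.x    obj.z    obj.vx   obj.vz 
     57  0.1443   +0.027  +0.065  +0.181  -0.059
    115  0.2911   +0.067  +0.052  +0.364  -0.118
    172  0.4354   +0.133  +0.031  +0.545  -0.177


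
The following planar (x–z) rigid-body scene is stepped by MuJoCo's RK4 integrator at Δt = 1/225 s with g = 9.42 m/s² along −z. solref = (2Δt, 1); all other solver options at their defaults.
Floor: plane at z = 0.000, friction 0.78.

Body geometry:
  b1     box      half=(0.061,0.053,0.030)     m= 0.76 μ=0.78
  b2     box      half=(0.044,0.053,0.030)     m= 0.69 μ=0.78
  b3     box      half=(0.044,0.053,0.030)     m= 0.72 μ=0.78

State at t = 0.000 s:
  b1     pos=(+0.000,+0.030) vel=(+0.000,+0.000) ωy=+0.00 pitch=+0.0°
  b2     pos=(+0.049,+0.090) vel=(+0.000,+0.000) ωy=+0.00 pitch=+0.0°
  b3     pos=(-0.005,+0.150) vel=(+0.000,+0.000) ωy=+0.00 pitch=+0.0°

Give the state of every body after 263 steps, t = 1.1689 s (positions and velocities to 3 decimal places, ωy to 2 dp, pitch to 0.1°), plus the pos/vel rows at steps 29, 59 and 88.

State at t = 1.1689 s:
  b1     pos=(+0.000,+0.030) vel=(+0.000,+0.000) ωy=+0.00 pitch=+0.0°
  b2     pos=(+0.049,+0.090) vel=(+0.000,+0.000) ωy=+0.00 pitch=+0.0°
  b3     pos=(-0.117,+0.030) vel=(+0.000,+0.000) ωy=+0.00 pitch=+180.0°

Key-timestep trajectory:
   step    t(s)  b1.x    b1.z    b1.vx   b1.vz   b2.x    b2.z    b2.vx   b2.vz   b3.x    b3.z    b3.vx   b3.vz 
     29  0.1289   +0.000  +0.030  +0.000  +0.000   +0.049  +0.090  +0.000  +0.000   -0.018  +0.142  -0.200  -0.202
     59  0.2622   +0.000  +0.030  +0.000  +0.000   +0.049  +0.090  +0.001  +0.000   -0.059  +0.106  -0.380  +0.038
     88  0.3911   +0.000  +0.030  +0.000  +0.000   +0.049  +0.090  +0.000  +0.000   -0.111  +0.065  -0.418  -0.850
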